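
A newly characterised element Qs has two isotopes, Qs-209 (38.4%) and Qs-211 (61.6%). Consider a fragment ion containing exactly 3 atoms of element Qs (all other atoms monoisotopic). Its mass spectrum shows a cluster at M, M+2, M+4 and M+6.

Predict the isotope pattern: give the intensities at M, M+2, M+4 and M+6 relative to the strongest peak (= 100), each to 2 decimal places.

12.95 : 62.34 : 100.00 : 53.47

Expanding (0.384 + 0.616)^3:
P(M) = 0.384^3 = 0.056623
P(M+2) = 3 × 0.384^2 × 0.616^1 = 0.272499
P(M+4) = 3 × 0.384^1 × 0.616^2 = 0.437133
P(M+6) = 0.616^3 = 0.233745
The M+4 peak is largest (0.437133); scaling to 100 gives 12.95 : 62.34 : 100.00 : 53.47.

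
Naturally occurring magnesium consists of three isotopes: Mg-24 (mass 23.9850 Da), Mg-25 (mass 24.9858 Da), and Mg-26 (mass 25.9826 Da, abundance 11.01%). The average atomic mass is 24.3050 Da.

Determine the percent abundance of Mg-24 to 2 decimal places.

Let x and y be the fractions of Mg-24 and Mg-25. Then x + y = 1 − 0.1101 = 0.8899 and 23.9850x + 24.9858y = 24.3050 − 0.1101×25.9826 = 21.44431574.
Substituting: 23.9850x + 24.9858(0.8899 − x) = 21.44431574
(23.9850 − 24.9858)x = -0.79054768  ⇒  x = 0.78992, y = 0.09998
Mg-24: 78.99%, Mg-25: 10.00%.

78.99%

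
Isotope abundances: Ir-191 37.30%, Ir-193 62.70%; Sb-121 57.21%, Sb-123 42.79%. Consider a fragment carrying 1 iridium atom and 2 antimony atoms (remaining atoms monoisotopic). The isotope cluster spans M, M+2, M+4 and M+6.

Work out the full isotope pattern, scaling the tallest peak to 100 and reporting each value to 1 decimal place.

31.5 : 100.0 : 96.8 : 29.6

Iridium pattern (n=1): 0.3730 : 0.6270
Antimony pattern (n=2): 0.32729841 : 0.48960318 : 0.18309841
Convolve the two distributions (both contribute in 2-u steps):
  M: 0.3730×0.32729841 = 0.122082
  M+2: 0.3730×0.48960318 + 0.6270×0.32729841 = 0.387838
  M+4: 0.3730×0.18309841 + 0.6270×0.48960318 = 0.375277
  M+6: 0.6270×0.18309841 = 0.114803
Scale to base peak (0.387838) = 100: 31.5 : 100.0 : 96.8 : 29.6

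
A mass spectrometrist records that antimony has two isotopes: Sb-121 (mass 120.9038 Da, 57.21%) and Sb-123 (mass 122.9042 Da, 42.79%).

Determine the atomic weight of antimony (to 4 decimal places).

121.7598 Da

Ar = Σ fᵢ·mᵢ = 0.5721 × 120.9038 + 0.4279 × 122.9042
= 69.16906 + 52.59071 = 121.75977 Da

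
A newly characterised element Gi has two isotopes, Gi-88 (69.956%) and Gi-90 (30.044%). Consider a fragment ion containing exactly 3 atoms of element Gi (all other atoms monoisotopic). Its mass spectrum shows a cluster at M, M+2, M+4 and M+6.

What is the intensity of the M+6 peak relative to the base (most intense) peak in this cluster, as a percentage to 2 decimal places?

Term probabilities: M 0.3424, M+2 0.4411, M+4 0.1894, M+6 0.0271. Base peak = M+2.
P(M+2) = C(3,1) × 0.69956^2 × 0.30044^1 = 3 × 0.48938419 × 0.30044 = 0.441092 (base)
P(M+6) = C(3,3) × 0.69956^0 × 0.30044^3 = 1 × 1.0000 × 0.02711897 = 0.027119
Relative intensity = 0.027119 / 0.441092 × 100 = 6.15

6.15%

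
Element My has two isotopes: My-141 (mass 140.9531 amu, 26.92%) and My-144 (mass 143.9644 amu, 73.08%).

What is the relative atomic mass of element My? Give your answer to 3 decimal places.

143.154 amu

Average mass = Σ (abundance × isotope mass) = 0.2692 × 140.9531 + 0.7308 × 143.9644
= 37.94457 + 105.20918 = 143.15375 amu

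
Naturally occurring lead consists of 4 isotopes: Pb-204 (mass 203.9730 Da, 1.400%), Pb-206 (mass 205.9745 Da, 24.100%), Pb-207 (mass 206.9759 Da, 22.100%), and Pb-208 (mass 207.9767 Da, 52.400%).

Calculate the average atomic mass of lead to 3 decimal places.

Weight each isotope mass by its fractional abundance: 0.01400 × 203.9730 + 0.24100 × 205.9745 + 0.22100 × 206.9759 + 0.52400 × 207.9767
= 2.85562 + 49.63985 + 45.74167 + 108.97979 = 207.21693 Da

207.217 Da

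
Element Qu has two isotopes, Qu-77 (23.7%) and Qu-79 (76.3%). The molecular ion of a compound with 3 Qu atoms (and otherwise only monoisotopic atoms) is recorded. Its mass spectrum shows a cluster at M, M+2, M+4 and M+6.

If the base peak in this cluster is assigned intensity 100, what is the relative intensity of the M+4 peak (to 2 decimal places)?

Term probabilities: M 0.0133, M+2 0.1286, M+4 0.4139, M+6 0.4442. Base peak = M+6.
P(M+6) = C(3,3) × 0.237^0 × 0.763^3 = 1 × 1.0000 × 0.44419495 = 0.444195 (base)
P(M+4) = C(3,2) × 0.237^1 × 0.763^2 = 3 × 0.2370 × 0.582169 = 0.413922
Relative intensity = 0.413922 / 0.444195 × 100 = 93.18

93.18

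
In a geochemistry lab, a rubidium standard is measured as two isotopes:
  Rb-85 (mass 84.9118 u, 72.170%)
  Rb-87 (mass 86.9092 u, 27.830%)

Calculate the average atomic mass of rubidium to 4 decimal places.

Average mass = Σ (abundance × isotope mass) = 0.72170 × 84.9118 + 0.27830 × 86.9092
= 61.28085 + 24.18683 = 85.46768 u

85.4677 u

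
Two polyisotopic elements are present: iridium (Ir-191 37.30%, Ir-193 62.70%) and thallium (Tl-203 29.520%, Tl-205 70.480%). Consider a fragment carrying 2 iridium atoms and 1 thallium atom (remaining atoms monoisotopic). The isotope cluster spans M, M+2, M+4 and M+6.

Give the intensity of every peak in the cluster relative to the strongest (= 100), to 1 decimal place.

9.2 : 53.0 : 100.0 : 62.2

Iridium pattern (n=2): 0.139129 : 0.467742 : 0.393129
Thallium pattern (n=1): 0.2952 : 0.7048
Convolve the two distributions (both contribute in 2-u steps):
  M: 0.139129×0.2952 = 0.041071
  M+2: 0.139129×0.7048 + 0.467742×0.2952 = 0.236136
  M+4: 0.467742×0.7048 + 0.393129×0.2952 = 0.445716
  M+6: 0.393129×0.7048 = 0.277077
Scale to base peak (0.445716) = 100: 9.2 : 53.0 : 100.0 : 62.2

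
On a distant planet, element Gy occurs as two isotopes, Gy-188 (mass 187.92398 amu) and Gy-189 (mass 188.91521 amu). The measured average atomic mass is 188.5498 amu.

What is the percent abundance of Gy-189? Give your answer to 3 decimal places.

63.136%

Writing the weighted mean with unknown fraction x of Gy-188:
187.92398·x + 188.91521·(1 − x) = 188.5498
(187.92398 − 188.91521)·x = 188.5498 − 188.91521
x = -0.36541 / -0.99123 = 0.36864 → 36.864% Gy-188, 63.136% Gy-189.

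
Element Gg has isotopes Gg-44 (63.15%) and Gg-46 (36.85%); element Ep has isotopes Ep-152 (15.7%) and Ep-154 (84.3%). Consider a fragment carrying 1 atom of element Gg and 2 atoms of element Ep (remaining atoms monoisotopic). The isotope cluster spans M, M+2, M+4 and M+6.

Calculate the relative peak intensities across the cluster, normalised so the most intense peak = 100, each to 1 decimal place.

2.8 : 32.3 : 100.0 : 47.9

Element Gg pattern (n=1): 0.6315 : 0.3685
Element Ep pattern (n=2): 0.024649 : 0.264702 : 0.710649
Convolve the two distributions (both contribute in 2-u steps):
  M: 0.6315×0.024649 = 0.015566
  M+2: 0.6315×0.264702 + 0.3685×0.024649 = 0.176242
  M+4: 0.6315×0.710649 + 0.3685×0.264702 = 0.546318
  M+6: 0.3685×0.710649 = 0.261874
Scale to base peak (0.546318) = 100: 2.8 : 32.3 : 100.0 : 47.9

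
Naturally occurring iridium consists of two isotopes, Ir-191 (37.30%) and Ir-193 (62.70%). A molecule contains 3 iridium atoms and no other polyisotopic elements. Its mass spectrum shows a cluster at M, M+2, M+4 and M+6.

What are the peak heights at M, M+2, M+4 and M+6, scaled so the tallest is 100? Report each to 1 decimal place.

Each Ir atom is independently Ir-191 (p = 0.3730) or Ir-193 (q = 0.6270); the cluster is the binomial expansion (p + q)^3.
P(M) = 0.3730^3 = 0.051895
P(M+2) = 3 × 0.3730^2 × 0.6270^1 = 0.261702
P(M+4) = 3 × 0.3730^1 × 0.6270^2 = 0.439911
P(M+6) = 0.6270^3 = 0.246492
The M+4 peak is largest (0.439911); scaling to 100 gives 11.8 : 59.5 : 100.0 : 56.0.

11.8 : 59.5 : 100.0 : 56.0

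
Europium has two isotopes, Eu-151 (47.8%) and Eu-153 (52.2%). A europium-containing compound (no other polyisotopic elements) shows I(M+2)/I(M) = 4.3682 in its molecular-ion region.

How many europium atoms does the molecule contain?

For n independent Eu atoms, I(M+2)/I(M) = n · (abundance Eu-153) / (abundance Eu-151) = n · 0.522/0.478.
n = 4.3682 × 0.478/0.522 = 4.00 ≈ 4

4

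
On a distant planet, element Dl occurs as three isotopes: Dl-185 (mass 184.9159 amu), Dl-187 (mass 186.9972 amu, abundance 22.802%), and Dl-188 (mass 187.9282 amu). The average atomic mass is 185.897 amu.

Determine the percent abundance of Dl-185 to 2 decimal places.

60.38%

Let x and y be the fractions of Dl-185 and Dl-188. Then x + y = 1 − 0.22802 = 0.77198 and 184.9159x + 187.9282y = 185.897 − 0.22802×186.9972 = 143.257898456.
Substituting: 184.9159x + 187.9282(0.77198 − x) = 143.257898456
(184.9159 − 187.9282)x = -1.81891338  ⇒  x = 0.60383, y = 0.16815
Dl-185: 60.38%, Dl-188: 16.82%.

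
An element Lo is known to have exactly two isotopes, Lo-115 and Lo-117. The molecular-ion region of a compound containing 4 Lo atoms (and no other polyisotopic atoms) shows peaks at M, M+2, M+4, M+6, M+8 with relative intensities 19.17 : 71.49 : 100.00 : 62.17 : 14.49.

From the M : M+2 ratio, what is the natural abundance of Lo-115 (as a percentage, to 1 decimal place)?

51.8%

Let p = fractional abundance of Lo-115. I(M+2)/I(M) = [C(4,1)·p^3·(1−p)] / p^4 = 4·(1−p)/p = 71.49/19.17 = 3.7293
(1−p)/p = 3.7293/4 = 0.9323  ⇒  p = 1/(1 + 0.9323) = 0.5175
Lo-115: 51.8%, Lo-117: 48.2%.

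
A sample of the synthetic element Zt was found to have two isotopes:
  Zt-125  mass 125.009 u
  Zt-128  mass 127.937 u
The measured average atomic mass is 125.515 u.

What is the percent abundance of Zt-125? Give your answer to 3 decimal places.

82.719%

Let x be the fractional abundance of Zt-125; then Zt-128 has abundance 1 − x.
125.009·x + 127.937·(1 − x) = 125.515
(125.009 − 127.937)·x = 125.515 − 127.937
x = -2.422 / -2.928 = 0.82719 → 82.719% Zt-125, 17.281% Zt-128.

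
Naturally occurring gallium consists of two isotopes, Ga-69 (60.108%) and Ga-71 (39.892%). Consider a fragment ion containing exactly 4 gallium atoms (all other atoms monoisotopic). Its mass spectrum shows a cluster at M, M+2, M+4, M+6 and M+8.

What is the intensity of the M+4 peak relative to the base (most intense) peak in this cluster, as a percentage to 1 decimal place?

99.6%

(0.60108 + 0.39892)^4 gives M 0.1305, M+2 0.3465, M+4 0.3450, M+6 0.1526, M+8 0.0253; the largest is M+2.
P(M+2) = C(4,1) × 0.60108^3 × 0.39892^1 = 4 × 0.2171685 × 0.39892 = 0.346531 (base)
P(M+4) = C(4,2) × 0.60108^2 × 0.39892^2 = 6 × 0.36129717 × 0.15913717 = 0.344975
Relative intensity = 0.344975 / 0.346531 × 100 = 99.6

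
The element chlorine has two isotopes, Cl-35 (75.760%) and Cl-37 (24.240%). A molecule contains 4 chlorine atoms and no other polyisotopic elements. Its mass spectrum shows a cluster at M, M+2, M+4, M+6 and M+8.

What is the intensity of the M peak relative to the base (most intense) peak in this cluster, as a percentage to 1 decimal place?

Term probabilities: M 0.3294, M+2 0.4216, M+4 0.2023, M+6 0.0432, M+8 0.0035. Base peak = M+2.
P(M+2) = C(4,1) × 0.75760^3 × 0.24240^1 = 4 × 0.4348304 × 0.2424 = 0.421612 (base)
P(M) = C(4,0) × 0.75760^4 × 0.24240^0 = 1 × 0.32942751 × 1.0000 = 0.329428
Relative intensity = 0.329428 / 0.421612 × 100 = 78.1

78.1%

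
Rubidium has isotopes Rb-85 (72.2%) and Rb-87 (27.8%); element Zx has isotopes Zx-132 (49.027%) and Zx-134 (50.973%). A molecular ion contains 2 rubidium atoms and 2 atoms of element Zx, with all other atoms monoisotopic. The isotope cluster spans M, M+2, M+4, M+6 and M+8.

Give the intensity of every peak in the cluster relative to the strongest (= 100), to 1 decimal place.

Rubidium pattern (n=2): 0.521284 : 0.401432 : 0.077284
Element Zx pattern (n=2): 0.24036467 : 0.49981065 : 0.25982467
Convolve the two distributions (both contribute in 2-u steps):
  M: 0.521284×0.24036467 = 0.125298
  M+2: 0.521284×0.49981065 + 0.401432×0.24036467 = 0.357033
  M+4: 0.521284×0.25982467 + 0.401432×0.49981065 + 0.077284×0.24036467 = 0.354659
  M+6: 0.401432×0.25982467 + 0.077284×0.49981065 = 0.142929
  M+8: 0.077284×0.25982467 = 0.020080
Scale to base peak (0.357033) = 100: 35.1 : 100.0 : 99.3 : 40.0 : 5.6

35.1 : 100.0 : 99.3 : 40.0 : 5.6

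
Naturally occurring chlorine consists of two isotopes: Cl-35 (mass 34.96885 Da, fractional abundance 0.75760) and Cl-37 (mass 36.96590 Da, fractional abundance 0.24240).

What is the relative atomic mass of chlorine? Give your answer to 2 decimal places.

Average mass = Σ (abundance × isotope mass) = 0.75760 × 34.96885 + 0.24240 × 36.96590
= 26.492401 + 8.960534 = 35.452935 Da

35.45 Da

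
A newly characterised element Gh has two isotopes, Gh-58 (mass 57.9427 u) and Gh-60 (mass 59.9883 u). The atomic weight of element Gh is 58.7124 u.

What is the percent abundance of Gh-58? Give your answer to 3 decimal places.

62.373%

With x = fraction of Gh-58 (so Gh-60 is 1 − x):
57.9427·x + 59.9883·(1 − x) = 58.7124
(57.9427 − 59.9883)·x = 58.7124 − 59.9883
x = -1.2759 / -2.0456 = 0.62373 → 62.373% Gh-58, 37.627% Gh-60.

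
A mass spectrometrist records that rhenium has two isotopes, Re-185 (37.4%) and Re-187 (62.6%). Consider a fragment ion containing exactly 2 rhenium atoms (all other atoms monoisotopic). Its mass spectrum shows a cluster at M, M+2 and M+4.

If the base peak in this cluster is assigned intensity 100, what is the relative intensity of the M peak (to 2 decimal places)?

Binomial terms of (0.374 + 0.626)^2: M 0.1399, M+2 0.4682, M+4 0.3919 → M+2 is the base peak.
P(M+2) = C(2,1) × 0.374^1 × 0.626^1 = 2 × 0.3740 × 0.6260 = 0.468248 (base)
P(M) = C(2,0) × 0.374^2 × 0.626^0 = 1 × 0.139876 × 1.0000 = 0.139876
Relative intensity = 0.139876 / 0.468248 × 100 = 29.87

29.87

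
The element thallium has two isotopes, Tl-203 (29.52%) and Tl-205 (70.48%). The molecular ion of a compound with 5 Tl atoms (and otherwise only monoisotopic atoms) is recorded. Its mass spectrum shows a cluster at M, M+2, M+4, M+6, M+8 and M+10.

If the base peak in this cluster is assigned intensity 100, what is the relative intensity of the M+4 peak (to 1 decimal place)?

35.1

Term probabilities: M 0.0022, M+2 0.0268, M+4 0.1278, M+6 0.3051, M+8 0.3642, M+10 0.1739. Base peak = M+8.
P(M+8) = C(5,4) × 0.2952^1 × 0.7048^4 = 5 × 0.2952 × 0.24675365 = 0.364208 (base)
P(M+4) = C(5,2) × 0.2952^3 × 0.7048^2 = 10 × 0.02572463 × 0.49674304 = 0.127785
Relative intensity = 0.127785 / 0.364208 × 100 = 35.1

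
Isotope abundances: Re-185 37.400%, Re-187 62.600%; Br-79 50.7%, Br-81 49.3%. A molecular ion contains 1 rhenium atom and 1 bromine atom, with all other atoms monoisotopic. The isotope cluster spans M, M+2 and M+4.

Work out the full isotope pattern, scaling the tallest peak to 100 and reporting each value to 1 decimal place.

Rhenium pattern (n=1): 0.3740 : 0.6260
Bromine pattern (n=1): 0.5070 : 0.4930
Convolve the two distributions (both contribute in 2-u steps):
  M: 0.3740×0.5070 = 0.189618
  M+2: 0.3740×0.4930 + 0.6260×0.5070 = 0.501764
  M+4: 0.6260×0.4930 = 0.308618
Scale to base peak (0.501764) = 100: 37.8 : 100.0 : 61.5

37.8 : 100.0 : 61.5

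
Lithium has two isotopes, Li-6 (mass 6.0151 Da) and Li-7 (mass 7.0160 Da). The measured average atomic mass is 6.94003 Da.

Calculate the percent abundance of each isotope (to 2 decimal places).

With x = fraction of Li-6 (so Li-7 is 1 − x):
6.0151·x + 7.0160·(1 − x) = 6.94003
(6.0151 − 7.0160)·x = 6.94003 − 7.0160
x = -0.07597 / -1.0009 = 0.07590 → 7.59% Li-6, 92.41% Li-7.

Li-6: 7.59%, Li-7: 92.41%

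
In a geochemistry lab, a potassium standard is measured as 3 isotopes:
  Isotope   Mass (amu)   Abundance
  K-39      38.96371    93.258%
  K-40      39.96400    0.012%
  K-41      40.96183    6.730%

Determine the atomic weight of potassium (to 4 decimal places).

39.0983 amu

Average mass = Σ (abundance × isotope mass) = 0.93258 × 38.96371 + 0.00012 × 39.96400 + 0.06730 × 40.96183
= 36.336777 + 0.004796 + 2.756731 = 39.098304 amu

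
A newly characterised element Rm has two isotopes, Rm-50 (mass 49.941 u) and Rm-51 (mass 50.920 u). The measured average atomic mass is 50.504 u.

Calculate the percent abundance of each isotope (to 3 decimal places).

Rm-50: 42.492%, Rm-51: 57.508%

Writing the weighted mean with unknown fraction x of Rm-50:
49.941·x + 50.920·(1 − x) = 50.504
(49.941 − 50.920)·x = 50.504 − 50.920
x = -0.416 / -0.979 = 0.42492 → 42.492% Rm-50, 57.508% Rm-51.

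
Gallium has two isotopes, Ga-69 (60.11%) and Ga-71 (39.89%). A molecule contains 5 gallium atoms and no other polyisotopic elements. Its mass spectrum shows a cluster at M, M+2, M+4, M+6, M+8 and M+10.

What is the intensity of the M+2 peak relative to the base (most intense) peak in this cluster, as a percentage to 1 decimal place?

Binomial terms of (0.6011 + 0.3989)^5: M 0.0785, M+2 0.2604, M+4 0.3456, M+6 0.2293, M+8 0.0761, M+10 0.0101 → M+4 is the base peak.
P(M+4) = C(5,2) × 0.6011^3 × 0.3989^2 = 10 × 0.21719018 × 0.15912121 = 0.345596 (base)
P(M+2) = C(5,1) × 0.6011^4 × 0.3989^1 = 5 × 0.13055302 × 0.3989 = 0.260388
Relative intensity = 0.260388 / 0.345596 × 100 = 75.3

75.3%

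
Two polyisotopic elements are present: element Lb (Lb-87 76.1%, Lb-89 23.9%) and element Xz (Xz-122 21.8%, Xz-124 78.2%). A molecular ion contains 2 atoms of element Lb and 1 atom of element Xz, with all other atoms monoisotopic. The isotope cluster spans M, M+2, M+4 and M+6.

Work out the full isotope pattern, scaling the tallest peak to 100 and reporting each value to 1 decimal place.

Element Lb pattern (n=2): 0.579121 : 0.363758 : 0.057121
Element Xz pattern (n=1): 0.2180 : 0.7820
Convolve the two distributions (both contribute in 2-u steps):
  M: 0.579121×0.2180 = 0.126248
  M+2: 0.579121×0.7820 + 0.363758×0.2180 = 0.532172
  M+4: 0.363758×0.7820 + 0.057121×0.2180 = 0.296911
  M+6: 0.057121×0.7820 = 0.044669
Scale to base peak (0.532172) = 100: 23.7 : 100.0 : 55.8 : 8.4

23.7 : 100.0 : 55.8 : 8.4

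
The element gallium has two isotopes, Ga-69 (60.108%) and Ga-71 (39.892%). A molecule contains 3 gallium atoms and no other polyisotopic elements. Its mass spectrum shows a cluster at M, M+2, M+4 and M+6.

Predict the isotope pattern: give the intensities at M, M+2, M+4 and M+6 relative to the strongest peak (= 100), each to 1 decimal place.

Each Ga atom is independently Ga-69 (p = 0.60108) or Ga-71 (q = 0.39892); the cluster is the binomial expansion (p + q)^3.
P(M) = 0.60108^3 = 0.217169
P(M+2) = 3 × 0.60108^2 × 0.39892^1 = 0.432386
P(M+4) = 3 × 0.60108^1 × 0.39892^2 = 0.286963
P(M+6) = 0.39892^3 = 0.063483
The M+2 peak is largest (0.432386); scaling to 100 gives 50.2 : 100.0 : 66.4 : 14.7.

50.2 : 100.0 : 66.4 : 14.7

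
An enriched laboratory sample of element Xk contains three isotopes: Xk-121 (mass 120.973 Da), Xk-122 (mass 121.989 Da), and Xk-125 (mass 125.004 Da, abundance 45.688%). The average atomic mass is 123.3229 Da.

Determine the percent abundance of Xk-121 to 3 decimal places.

The remaining 54.312% is split between Xk-121 (fraction x) and Xk-122 (fraction 0.54312 − x).
Substituting: 120.973x + 121.989(0.54312 − x) = 66.21107248
(120.973 − 121.989)x = -0.0435932  ⇒  x = 0.04291, y = 0.50021
Xk-121: 4.291%, Xk-122: 50.021%.

4.291%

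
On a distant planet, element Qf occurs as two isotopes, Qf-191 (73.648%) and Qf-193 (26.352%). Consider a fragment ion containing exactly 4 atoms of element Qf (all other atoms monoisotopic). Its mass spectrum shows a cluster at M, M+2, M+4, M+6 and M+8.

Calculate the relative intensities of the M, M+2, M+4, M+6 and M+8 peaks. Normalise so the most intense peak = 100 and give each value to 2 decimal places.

69.87 : 100.00 : 53.67 : 12.80 : 1.15

Each Qf atom is independently Qf-191 (p = 0.73648) or Qf-193 (q = 0.26352); the cluster is the binomial expansion (p + q)^4.
P(M) = 0.73648^4 = 0.294201
P(M+2) = 4 × 0.73648^3 × 0.26352^1 = 0.421072
P(M+4) = 6 × 0.73648^2 × 0.26352^2 = 0.225996
P(M+6) = 4 × 0.73648^1 × 0.26352^3 = 0.053909
P(M+8) = 0.26352^4 = 0.004822
The M+2 peak is largest (0.421072); scaling to 100 gives 69.87 : 100.00 : 53.67 : 12.80 : 1.15.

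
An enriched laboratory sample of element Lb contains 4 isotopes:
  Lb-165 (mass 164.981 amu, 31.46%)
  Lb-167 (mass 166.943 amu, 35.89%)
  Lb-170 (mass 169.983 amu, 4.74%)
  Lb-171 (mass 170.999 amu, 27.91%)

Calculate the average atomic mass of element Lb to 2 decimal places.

Ar = Σ fᵢ·mᵢ = 0.3146 × 164.981 + 0.3589 × 166.943 + 0.0474 × 169.983 + 0.2791 × 170.999
= 51.9030 + 59.9158 + 8.0572 + 47.7258 = 167.6018 amu

167.60 amu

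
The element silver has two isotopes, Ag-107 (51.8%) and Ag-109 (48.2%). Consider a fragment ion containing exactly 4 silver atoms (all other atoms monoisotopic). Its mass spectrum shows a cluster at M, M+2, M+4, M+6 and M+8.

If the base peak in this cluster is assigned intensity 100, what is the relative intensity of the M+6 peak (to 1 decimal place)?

Term probabilities: M 0.0720, M+2 0.2680, M+4 0.3740, M+6 0.2320, M+8 0.0540. Base peak = M+4.
P(M+4) = C(4,2) × 0.518^2 × 0.482^2 = 6 × 0.268324 × 0.232324 = 0.374029 (base)
P(M+6) = C(4,3) × 0.518^1 × 0.482^3 = 4 × 0.5180 × 0.11198017 = 0.232023
Relative intensity = 0.232023 / 0.374029 × 100 = 62.0

62.0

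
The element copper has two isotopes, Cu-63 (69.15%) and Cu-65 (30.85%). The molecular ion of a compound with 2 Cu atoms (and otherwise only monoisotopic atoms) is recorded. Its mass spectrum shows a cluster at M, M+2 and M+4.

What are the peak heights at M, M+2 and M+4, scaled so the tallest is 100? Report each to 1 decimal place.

100.0 : 89.2 : 19.9

Expanding (0.6915 + 0.3085)^2:
P(M) = 0.6915^2 = 0.478172
P(M+2) = 2 × 0.6915^1 × 0.3085^1 = 0.426656
P(M+4) = 0.3085^2 = 0.095172
The M peak is largest (0.478172); scaling to 100 gives 100.0 : 89.2 : 19.9.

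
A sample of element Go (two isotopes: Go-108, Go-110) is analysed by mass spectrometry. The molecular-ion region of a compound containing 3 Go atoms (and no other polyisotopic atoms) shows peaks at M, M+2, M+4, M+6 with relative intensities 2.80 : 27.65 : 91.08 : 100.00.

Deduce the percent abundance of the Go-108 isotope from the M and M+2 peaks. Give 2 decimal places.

23.30%

Let p = fractional abundance of Go-108. I(M+2)/I(M) = [C(3,1)·p^2·(1−p)] / p^3 = 3·(1−p)/p = 27.65/2.80 = 9.8750
(1−p)/p = 9.8750/3 = 3.2917  ⇒  p = 1/(1 + 3.2917) = 0.2330
Go-108: 23.30%, Go-110: 76.70%.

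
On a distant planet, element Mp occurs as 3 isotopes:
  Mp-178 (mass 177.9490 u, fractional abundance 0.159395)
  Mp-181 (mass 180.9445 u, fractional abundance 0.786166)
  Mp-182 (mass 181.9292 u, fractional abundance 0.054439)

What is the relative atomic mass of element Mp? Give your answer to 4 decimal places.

Ar = Σ fᵢ·mᵢ = 0.159395 × 177.9490 + 0.786166 × 180.9445 + 0.054439 × 181.9292
= 28.36418 + 142.25241 + 9.90404 = 180.52063 u

180.5206 u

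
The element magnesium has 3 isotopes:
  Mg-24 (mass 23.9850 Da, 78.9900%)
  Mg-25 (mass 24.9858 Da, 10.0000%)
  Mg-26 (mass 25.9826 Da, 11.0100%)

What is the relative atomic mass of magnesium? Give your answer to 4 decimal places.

24.3050 Da

Ar = Σ fᵢ·mᵢ = 0.789900 × 23.9850 + 0.100000 × 24.9858 + 0.110100 × 25.9826
= 18.94575 + 2.49858 + 2.86068 = 24.30501 Da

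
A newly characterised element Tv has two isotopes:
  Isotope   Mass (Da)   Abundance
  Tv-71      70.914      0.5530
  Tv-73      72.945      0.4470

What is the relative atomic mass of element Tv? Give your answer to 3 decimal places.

71.822 Da

Ar = Σ fᵢ·mᵢ = 0.5530 × 70.914 + 0.4470 × 72.945
= 39.2154 + 32.6064 = 71.8218 Da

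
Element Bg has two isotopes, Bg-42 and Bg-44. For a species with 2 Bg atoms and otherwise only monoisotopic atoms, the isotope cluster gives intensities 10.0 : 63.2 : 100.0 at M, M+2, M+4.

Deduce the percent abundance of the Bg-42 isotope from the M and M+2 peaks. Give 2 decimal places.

24.04%

Write p for the Bg-42 fraction. I(M+2)/I(M) = [C(2,1)·p^1·(1−p)] / p^2 = 2·(1−p)/p = 63.2/10.0 = 6.3200
(1−p)/p = 6.3200/2 = 3.1600  ⇒  p = 1/(1 + 3.1600) = 0.2404
Bg-42: 24.04%, Bg-44: 75.96%.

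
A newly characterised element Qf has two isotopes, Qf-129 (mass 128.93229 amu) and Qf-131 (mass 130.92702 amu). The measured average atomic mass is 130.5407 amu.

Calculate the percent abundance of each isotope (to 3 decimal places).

Qf-129: 19.367%, Qf-131: 80.633%

Let x be the fractional abundance of Qf-129; then Qf-131 has abundance 1 − x.
128.93229·x + 130.92702·(1 − x) = 130.5407
(128.93229 − 130.92702)·x = 130.5407 − 130.92702
x = -0.38632 / -1.99473 = 0.19367 → 19.367% Qf-129, 80.633% Qf-131.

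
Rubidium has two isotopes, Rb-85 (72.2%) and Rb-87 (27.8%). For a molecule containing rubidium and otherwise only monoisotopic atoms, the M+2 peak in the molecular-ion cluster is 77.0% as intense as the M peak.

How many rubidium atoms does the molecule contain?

The M+2/M ratio from n Rb atoms is n · q/p = n · 0.278/0.722.
n = 0.770 × 0.722/0.278 = 2.00 ≈ 2

2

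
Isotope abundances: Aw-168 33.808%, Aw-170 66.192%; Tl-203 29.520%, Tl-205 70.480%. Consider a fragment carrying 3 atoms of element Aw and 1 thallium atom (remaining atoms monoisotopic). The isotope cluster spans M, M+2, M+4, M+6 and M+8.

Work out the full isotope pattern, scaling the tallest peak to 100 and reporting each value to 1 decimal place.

2.9 : 23.6 : 73.0 : 100.0 : 51.3

Element Aw pattern (n=3): 0.0386419 : 0.22696857 : 0.44437717 : 0.29001236
Thallium pattern (n=1): 0.2952 : 0.7048
Convolve the two distributions (both contribute in 2-u steps):
  M: 0.0386419×0.2952 = 0.011407
  M+2: 0.0386419×0.7048 + 0.22696857×0.2952 = 0.094236
  M+4: 0.22696857×0.7048 + 0.44437717×0.2952 = 0.291148
  M+6: 0.44437717×0.7048 + 0.29001236×0.2952 = 0.398809
  M+8: 0.29001236×0.7048 = 0.204401
Scale to base peak (0.398809) = 100: 2.9 : 23.6 : 73.0 : 100.0 : 51.3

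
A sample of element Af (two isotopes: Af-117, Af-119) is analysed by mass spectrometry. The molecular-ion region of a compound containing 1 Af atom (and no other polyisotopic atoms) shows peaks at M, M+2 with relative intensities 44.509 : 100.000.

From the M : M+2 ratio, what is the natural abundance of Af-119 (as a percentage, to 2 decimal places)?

69.20%

If p is the fraction of Af that is Af-117, then I(M+2)/I(M) = [C(1,1)·p^0·(1−p)] / p^1 = 1·(1−p)/p = 100.000/44.509 = 2.2467
(1−p)/p = 2.2467/1 = 2.2467  ⇒  p = 1/(1 + 2.2467) = 0.3080
Af-117: 30.80%, Af-119: 69.20%.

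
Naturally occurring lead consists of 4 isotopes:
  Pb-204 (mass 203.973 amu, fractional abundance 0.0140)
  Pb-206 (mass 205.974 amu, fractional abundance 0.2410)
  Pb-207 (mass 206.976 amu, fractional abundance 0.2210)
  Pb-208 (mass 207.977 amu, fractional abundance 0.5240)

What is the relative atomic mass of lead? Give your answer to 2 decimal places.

The abundance-weighted mean is 0.0140 × 203.973 + 0.2410 × 205.974 + 0.2210 × 206.976 + 0.5240 × 207.977
= 2.8556 + 49.6397 + 45.7417 + 108.9799 = 207.2169 amu

207.22 amu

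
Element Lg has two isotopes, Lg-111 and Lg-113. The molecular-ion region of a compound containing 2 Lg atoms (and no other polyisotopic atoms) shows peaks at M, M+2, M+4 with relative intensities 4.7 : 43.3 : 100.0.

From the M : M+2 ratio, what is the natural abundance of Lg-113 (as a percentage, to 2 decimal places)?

82.16%

Let p = fractional abundance of Lg-111. I(M+2)/I(M) = [C(2,1)·p^1·(1−p)] / p^2 = 2·(1−p)/p = 43.3/4.7 = 9.2128
(1−p)/p = 9.2128/2 = 4.6064  ⇒  p = 1/(1 + 4.6064) = 0.1784
Lg-111: 17.84%, Lg-113: 82.16%.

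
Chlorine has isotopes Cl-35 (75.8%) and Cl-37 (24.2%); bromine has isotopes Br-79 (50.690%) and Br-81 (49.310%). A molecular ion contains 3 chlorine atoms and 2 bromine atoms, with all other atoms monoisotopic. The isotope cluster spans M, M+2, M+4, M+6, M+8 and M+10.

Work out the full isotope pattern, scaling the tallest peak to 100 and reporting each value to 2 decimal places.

32.10 : 93.19 : 100.00 : 49.23 : 11.32 : 0.99

Chlorine pattern (n=3): 0.43551951 : 0.41713346 : 0.13317454 : 0.01417249
Bromine pattern (n=2): 0.25694761 : 0.49990478 : 0.24314761
Convolve the two distributions (both contribute in 2-u steps):
  M: 0.43551951×0.25694761 = 0.111906
  M+2: 0.43551951×0.49990478 + 0.41713346×0.25694761 = 0.324900
  M+4: 0.43551951×0.24314761 + 0.41713346×0.49990478 + 0.13317454×0.25694761 = 0.348641
  M+6: 0.41713346×0.24314761 + 0.13317454×0.49990478 + 0.01417249×0.25694761 = 0.171641
  M+8: 0.13317454×0.24314761 + 0.01417249×0.49990478 = 0.039466
  M+10: 0.01417249×0.24314761 = 0.003446
Scale to base peak (0.348641) = 100: 32.10 : 93.19 : 100.00 : 49.23 : 11.32 : 0.99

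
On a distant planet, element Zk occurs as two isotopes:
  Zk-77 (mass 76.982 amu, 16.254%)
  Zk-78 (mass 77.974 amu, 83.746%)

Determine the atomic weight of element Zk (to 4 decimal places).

77.8128 amu

Weight each isotope mass by its fractional abundance: 0.16254 × 76.982 + 0.83746 × 77.974
= 12.51265 + 65.30011 = 77.81276 amu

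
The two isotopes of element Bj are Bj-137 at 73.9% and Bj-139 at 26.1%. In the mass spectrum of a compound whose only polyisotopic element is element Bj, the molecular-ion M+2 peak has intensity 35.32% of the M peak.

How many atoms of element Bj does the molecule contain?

The M+2/M ratio from n Bj atoms is n · q/p = n · 0.261/0.739.
n = 0.3532 × 0.739/0.261 = 1.00 ≈ 1

1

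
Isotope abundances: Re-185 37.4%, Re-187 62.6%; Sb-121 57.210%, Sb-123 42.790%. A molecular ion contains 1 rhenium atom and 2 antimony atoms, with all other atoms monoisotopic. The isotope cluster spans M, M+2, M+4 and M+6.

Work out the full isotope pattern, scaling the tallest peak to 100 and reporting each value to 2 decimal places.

31.55 : 100.00 : 96.64 : 29.54

Rhenium pattern (n=1): 0.3740 : 0.6260
Antimony pattern (n=2): 0.32729841 : 0.48960318 : 0.18309841
Convolve the two distributions (both contribute in 2-u steps):
  M: 0.3740×0.32729841 = 0.122410
  M+2: 0.3740×0.48960318 + 0.6260×0.32729841 = 0.388000
  M+4: 0.3740×0.18309841 + 0.6260×0.48960318 = 0.374970
  M+6: 0.6260×0.18309841 = 0.114620
Scale to base peak (0.388000) = 100: 31.55 : 100.00 : 96.64 : 29.54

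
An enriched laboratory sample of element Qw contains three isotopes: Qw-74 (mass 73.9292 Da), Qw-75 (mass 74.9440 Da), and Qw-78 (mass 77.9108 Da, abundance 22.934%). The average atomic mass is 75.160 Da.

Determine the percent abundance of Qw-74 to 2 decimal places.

45.76%

Let x and y be the fractions of Qw-74 and Qw-75. Then x + y = 1 − 0.22934 = 0.77066 and 73.9292x + 74.9440y = 75.160 − 0.22934×77.9108 = 57.291937128.
Substituting: 73.9292x + 74.9440(0.77066 − x) = 57.291937128
(73.9292 − 74.9440)x = -0.464405912  ⇒  x = 0.45763, y = 0.31303
Qw-74: 45.76%, Qw-75: 31.30%.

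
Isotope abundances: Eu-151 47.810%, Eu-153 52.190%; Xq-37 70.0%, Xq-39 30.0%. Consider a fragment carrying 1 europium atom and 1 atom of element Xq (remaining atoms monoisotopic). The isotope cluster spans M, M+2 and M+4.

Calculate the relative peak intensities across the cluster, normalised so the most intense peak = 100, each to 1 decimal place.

Europium pattern (n=1): 0.4781 : 0.5219
Element Xq pattern (n=1): 0.7000 : 0.3000
Convolve the two distributions (both contribute in 2-u steps):
  M: 0.4781×0.7000 = 0.334670
  M+2: 0.4781×0.3000 + 0.5219×0.7000 = 0.508760
  M+4: 0.5219×0.3000 = 0.156570
Scale to base peak (0.508760) = 100: 65.8 : 100.0 : 30.8

65.8 : 100.0 : 30.8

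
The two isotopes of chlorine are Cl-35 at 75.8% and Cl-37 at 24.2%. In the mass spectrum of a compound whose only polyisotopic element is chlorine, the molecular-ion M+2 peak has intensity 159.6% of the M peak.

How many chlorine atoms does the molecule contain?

With n Cl atoms, P(M+2)/P(M) = C(n,1)·p^(n−1)q / p^n = n·q/p = n · 0.242/0.758.
n = 1.596 × 0.758/0.242 = 5.00 ≈ 5

5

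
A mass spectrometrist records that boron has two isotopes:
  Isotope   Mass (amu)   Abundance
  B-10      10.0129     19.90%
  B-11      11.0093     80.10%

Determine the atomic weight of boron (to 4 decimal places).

Average mass = Σ (abundance × isotope mass) = 0.1990 × 10.0129 + 0.8010 × 11.0093
= 1.99257 + 8.81845 = 10.81102 amu

10.8110 amu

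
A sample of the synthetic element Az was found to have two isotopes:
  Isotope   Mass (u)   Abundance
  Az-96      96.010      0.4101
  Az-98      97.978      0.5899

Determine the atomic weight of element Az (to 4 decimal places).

97.1709 u

Weight each isotope mass by its fractional abundance: 0.4101 × 96.010 + 0.5899 × 97.978
= 39.37370 + 57.79722 = 97.17092 u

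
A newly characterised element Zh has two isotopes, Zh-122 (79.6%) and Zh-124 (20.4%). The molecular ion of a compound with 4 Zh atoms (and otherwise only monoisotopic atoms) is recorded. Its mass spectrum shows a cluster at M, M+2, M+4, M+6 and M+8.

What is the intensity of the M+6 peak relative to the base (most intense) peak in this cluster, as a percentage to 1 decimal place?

6.6%

Term probabilities: M 0.4015, M+2 0.4116, M+4 0.1582, M+6 0.0270, M+8 0.0017. Base peak = M+2.
P(M+2) = C(4,1) × 0.796^3 × 0.204^1 = 4 × 0.50435834 × 0.2040 = 0.411556 (base)
P(M+6) = C(4,3) × 0.796^1 × 0.204^3 = 4 × 0.7960 × 0.00848966 = 0.027031
Relative intensity = 0.027031 / 0.411556 × 100 = 6.6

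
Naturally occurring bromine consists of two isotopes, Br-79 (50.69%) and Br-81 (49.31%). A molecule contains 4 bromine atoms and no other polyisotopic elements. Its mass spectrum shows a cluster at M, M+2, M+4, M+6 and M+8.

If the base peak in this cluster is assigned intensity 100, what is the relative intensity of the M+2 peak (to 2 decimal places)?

68.53

Binomial terms of (0.5069 + 0.4931)^4: M 0.0660, M+2 0.2569, M+4 0.3749, M+6 0.2431, M+8 0.0591 → M+4 is the base peak.
P(M+4) = C(4,2) × 0.5069^2 × 0.4931^2 = 6 × 0.25694761 × 0.24314761 = 0.374857 (base)
P(M+2) = C(4,1) × 0.5069^3 × 0.4931^1 = 4 × 0.13024674 × 0.4931 = 0.256899
Relative intensity = 0.256899 / 0.374857 × 100 = 68.53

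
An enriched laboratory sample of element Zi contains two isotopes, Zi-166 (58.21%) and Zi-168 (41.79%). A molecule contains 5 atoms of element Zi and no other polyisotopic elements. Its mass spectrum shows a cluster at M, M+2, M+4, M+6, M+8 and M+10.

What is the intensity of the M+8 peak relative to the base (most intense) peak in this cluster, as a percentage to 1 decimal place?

Term probabilities: M 0.0668, M+2 0.2399, M+4 0.3445, M+6 0.2473, M+8 0.0888, M+10 0.0127. Base peak = M+4.
P(M+4) = C(5,2) × 0.5821^3 × 0.4179^2 = 10 × 0.197239 × 0.17464041 = 0.344459 (base)
P(M+8) = C(5,4) × 0.5821^1 × 0.4179^4 = 5 × 0.5821 × 0.03049927 = 0.088768
Relative intensity = 0.088768 / 0.344459 × 100 = 25.8

25.8%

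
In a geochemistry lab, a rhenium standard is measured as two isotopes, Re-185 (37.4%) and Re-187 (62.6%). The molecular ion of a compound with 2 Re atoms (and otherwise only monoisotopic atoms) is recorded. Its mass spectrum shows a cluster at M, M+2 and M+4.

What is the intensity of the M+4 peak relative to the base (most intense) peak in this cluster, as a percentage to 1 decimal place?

Binomial terms of (0.374 + 0.626)^2: M 0.1399, M+2 0.4682, M+4 0.3919 → M+2 is the base peak.
P(M+2) = C(2,1) × 0.374^1 × 0.626^1 = 2 × 0.3740 × 0.6260 = 0.468248 (base)
P(M+4) = C(2,2) × 0.374^0 × 0.626^2 = 1 × 1.0000 × 0.391876 = 0.391876
Relative intensity = 0.391876 / 0.468248 × 100 = 83.7

83.7%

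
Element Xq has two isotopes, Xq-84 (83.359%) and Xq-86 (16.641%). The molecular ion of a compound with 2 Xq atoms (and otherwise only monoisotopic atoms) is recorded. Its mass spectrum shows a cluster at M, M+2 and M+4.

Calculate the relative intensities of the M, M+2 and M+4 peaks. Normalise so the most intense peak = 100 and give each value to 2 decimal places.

The 2 Xq atoms are independent, so intensities follow the terms of (0.83359 + 0.16641)^2.
P(M) = 0.83359^2 = 0.694872
P(M+2) = 2 × 0.83359^1 × 0.16641^1 = 0.277435
P(M+4) = 0.16641^2 = 0.027692
The M peak is largest (0.694872); scaling to 100 gives 100.00 : 39.93 : 3.99.

100.00 : 39.93 : 3.99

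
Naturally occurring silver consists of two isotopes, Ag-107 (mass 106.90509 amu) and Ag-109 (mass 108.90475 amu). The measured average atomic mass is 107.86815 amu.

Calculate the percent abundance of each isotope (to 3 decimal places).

Let x be the fractional abundance of Ag-107; then Ag-109 has abundance 1 − x.
106.90509·x + 108.90475·(1 − x) = 107.86815
(106.90509 − 108.90475)·x = 107.86815 − 108.90475
x = -1.03660 / -1.99966 = 0.51839 → 51.839% Ag-107, 48.161% Ag-109.

Ag-107: 51.839%, Ag-109: 48.161%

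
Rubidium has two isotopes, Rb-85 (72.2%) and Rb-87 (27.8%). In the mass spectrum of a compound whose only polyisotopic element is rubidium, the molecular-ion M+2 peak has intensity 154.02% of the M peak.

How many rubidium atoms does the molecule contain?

4

The M+2/M ratio from n Rb atoms is n · q/p = n · 0.278/0.722.
n = 1.5402 × 0.722/0.278 = 4.00 ≈ 4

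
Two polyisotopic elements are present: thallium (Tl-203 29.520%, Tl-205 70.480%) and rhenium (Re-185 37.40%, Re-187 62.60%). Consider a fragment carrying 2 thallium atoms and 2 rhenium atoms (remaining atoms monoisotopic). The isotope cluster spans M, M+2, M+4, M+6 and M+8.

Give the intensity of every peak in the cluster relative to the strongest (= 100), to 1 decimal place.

Thallium pattern (n=2): 0.08714304 : 0.41611392 : 0.49674304
Rhenium pattern (n=2): 0.139876 : 0.468248 : 0.391876
Convolve the two distributions (both contribute in 2-u steps):
  M: 0.08714304×0.139876 = 0.012189
  M+2: 0.08714304×0.468248 + 0.41611392×0.139876 = 0.099009
  M+4: 0.08714304×0.391876 + 0.41611392×0.468248 + 0.49674304×0.139876 = 0.298476
  M+6: 0.41611392×0.391876 + 0.49674304×0.468248 = 0.395664
  M+8: 0.49674304×0.391876 = 0.194662
Scale to base peak (0.395664) = 100: 3.1 : 25.0 : 75.4 : 100.0 : 49.2

3.1 : 25.0 : 75.4 : 100.0 : 49.2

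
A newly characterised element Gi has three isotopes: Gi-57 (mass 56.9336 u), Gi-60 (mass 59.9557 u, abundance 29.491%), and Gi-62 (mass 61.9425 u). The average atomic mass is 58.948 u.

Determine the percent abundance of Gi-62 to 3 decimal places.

22.423%

Let x and y be the fractions of Gi-57 and Gi-62. Then x + y = 1 − 0.29491 = 0.70509 and 56.9336x + 61.9425y = 58.948 − 0.29491×59.9557 = 41.266464513.
Substituting: 56.9336x + 61.9425(0.70509 − x) = 41.266464513
(56.9336 − 61.9425)x = -2.408572812  ⇒  x = 0.48086, y = 0.22423
Gi-57: 48.086%, Gi-62: 22.423%.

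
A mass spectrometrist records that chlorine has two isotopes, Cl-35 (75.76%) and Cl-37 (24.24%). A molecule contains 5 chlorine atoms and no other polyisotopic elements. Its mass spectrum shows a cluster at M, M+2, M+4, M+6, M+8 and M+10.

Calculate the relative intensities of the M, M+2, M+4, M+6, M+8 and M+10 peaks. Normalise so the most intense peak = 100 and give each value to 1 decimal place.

62.5 : 100.0 : 64.0 : 20.5 : 3.3 : 0.2

The 5 Cl atoms are independent, so intensities follow the terms of (0.7576 + 0.2424)^5.
P(M) = 0.7576^5 = 0.249574
P(M+2) = 5 × 0.7576^4 × 0.2424^1 = 0.399266
P(M+4) = 10 × 0.7576^3 × 0.2424^2 = 0.255497
P(M+6) = 10 × 0.7576^2 × 0.2424^3 = 0.081748
P(M+8) = 5 × 0.7576^1 × 0.2424^4 = 0.013078
P(M+10) = 0.2424^5 = 0.000837
The M+2 peak is largest (0.399266); scaling to 100 gives 62.5 : 100.0 : 64.0 : 20.5 : 3.3 : 0.2.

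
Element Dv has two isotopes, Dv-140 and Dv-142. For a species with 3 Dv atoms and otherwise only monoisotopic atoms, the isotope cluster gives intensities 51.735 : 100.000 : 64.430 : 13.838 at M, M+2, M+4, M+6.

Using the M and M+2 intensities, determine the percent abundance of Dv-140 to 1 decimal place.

60.8%

If p is the fraction of Dv that is Dv-140, then I(M+2)/I(M) = [C(3,1)·p^2·(1−p)] / p^3 = 3·(1−p)/p = 100.000/51.735 = 1.9329
(1−p)/p = 1.9329/3 = 0.6443  ⇒  p = 1/(1 + 0.6443) = 0.6082
Dv-140: 60.8%, Dv-142: 39.2%.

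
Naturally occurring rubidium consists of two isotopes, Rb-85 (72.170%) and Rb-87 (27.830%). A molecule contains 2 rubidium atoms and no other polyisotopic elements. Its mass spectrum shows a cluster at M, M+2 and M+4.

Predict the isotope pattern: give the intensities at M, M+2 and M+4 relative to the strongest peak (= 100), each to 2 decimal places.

Each Rb atom is independently Rb-85 (p = 0.72170) or Rb-87 (q = 0.27830); the cluster is the binomial expansion (p + q)^2.
P(M) = 0.72170^2 = 0.520851
P(M+2) = 2 × 0.72170^1 × 0.27830^1 = 0.401698
P(M+4) = 0.27830^2 = 0.077451
The M peak is largest (0.520851); scaling to 100 gives 100.00 : 77.12 : 14.87.

100.00 : 77.12 : 14.87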